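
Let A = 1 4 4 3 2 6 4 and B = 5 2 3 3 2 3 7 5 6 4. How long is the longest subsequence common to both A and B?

A longest common subsequence is 3, 2, 6, 4 (length 4); the LCS DP confirms no longer common subsequence exists.

4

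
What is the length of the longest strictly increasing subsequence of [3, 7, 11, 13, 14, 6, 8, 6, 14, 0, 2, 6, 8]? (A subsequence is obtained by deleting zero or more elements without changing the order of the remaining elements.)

Let dp[i] be the longest increasing subsequence ending at position i. Then dp = [1, 2, 3, 4, 5, 2, 3, 2, 5, 1, 2, 3, 4].
The maximum is 5; one witness is 3, 7, 11, 13, 14 at positions 1,2,3,4,5.

5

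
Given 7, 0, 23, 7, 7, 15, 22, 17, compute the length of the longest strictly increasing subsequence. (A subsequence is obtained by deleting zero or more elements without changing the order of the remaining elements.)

4

Let dp[i] be the longest increasing subsequence ending at position i. Then dp = [1, 1, 2, 2, 2, 3, 4, 4].
The maximum is 4; one witness is 0, 7, 15, 22 at positions 2,4,6,7.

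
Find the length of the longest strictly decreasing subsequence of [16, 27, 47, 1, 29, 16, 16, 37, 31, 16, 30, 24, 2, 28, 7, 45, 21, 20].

7

One longest decreasing subsequence is 47, 37, 31, 30, 24, 21, 20 (positions 3,8,9,11,12,17,18), of length 7; no longer one exists.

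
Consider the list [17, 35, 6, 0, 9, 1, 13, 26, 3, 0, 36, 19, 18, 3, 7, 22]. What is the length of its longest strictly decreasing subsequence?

Let dp[i] be the longest decreasing subsequence ending at position i. Then dp = [1, 1, 2, 3, 2, 3, 2, 2, 3, 4, 1, 3, 4, 5, 5, 3].
The maximum is 5; one witness is 35, 26, 19, 18, 3 at positions 2,8,12,13,14.

5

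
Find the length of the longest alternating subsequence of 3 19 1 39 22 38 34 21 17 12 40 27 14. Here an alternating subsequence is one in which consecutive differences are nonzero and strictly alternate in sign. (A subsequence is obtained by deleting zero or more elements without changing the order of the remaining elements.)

A longest alternating subsequence is 3, 19, 1, 39, 22, 38, 34, 40, 27 (positions 1,2,3,4,5,6,7,11,12); its 8 consecutive differences strictly alternate in sign, and length 9 is optimal.

9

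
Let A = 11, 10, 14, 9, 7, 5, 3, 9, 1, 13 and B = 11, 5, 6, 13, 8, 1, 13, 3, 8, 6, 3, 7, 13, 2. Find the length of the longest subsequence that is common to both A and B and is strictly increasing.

For each value that appears in both, track the longest common increasing run ending there.
The best achievable length is 2; one witness is 11, 13 (A-positions 1,10, B-positions 1,4).

2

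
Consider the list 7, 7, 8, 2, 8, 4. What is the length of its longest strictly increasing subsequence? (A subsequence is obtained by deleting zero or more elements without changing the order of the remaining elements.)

Let dp[i] be the longest increasing subsequence ending at position i. Then dp = [1, 1, 2, 1, 2, 2].
The maximum is 2; one witness is 7, 8 at positions 1,3.

2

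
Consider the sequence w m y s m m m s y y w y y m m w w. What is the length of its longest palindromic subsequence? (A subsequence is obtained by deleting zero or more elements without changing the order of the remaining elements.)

11

One longest palindromic subsequence is wmmyywyymmw (positions 1,6,7,9,10,11,12,13,14,15,17); it reads the same forward and backward, and the interval DP gives dp[1][17] = 11.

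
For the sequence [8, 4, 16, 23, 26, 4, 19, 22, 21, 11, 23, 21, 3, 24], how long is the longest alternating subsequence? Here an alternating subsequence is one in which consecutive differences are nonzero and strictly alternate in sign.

9

Track the best alternating length ending on an up-step vs a down-step at each position: up/down = 1/1, 1/2, 3/1, 3/1, 3/1, 1/4, 5/4, 5/4, 5/6, 5/6, 7/4, 7/8, 1/8, 9/4.
The maximum over both is 9; one such subsequence is 8, 4, 16, 4, 22, 21, 23, 21, 24.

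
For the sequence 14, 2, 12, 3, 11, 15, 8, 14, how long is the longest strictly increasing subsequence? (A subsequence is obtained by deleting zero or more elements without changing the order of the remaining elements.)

4

Let dp[i] be the longest increasing subsequence ending at position i. Then dp = [1, 1, 2, 2, 3, 4, 3, 4].
The maximum is 4; one witness is 2, 3, 11, 15 at positions 2,4,5,6.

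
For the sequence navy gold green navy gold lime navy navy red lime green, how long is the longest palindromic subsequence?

6

One longest palindromic subsequence is green lime navy navy lime green (positions 3,6,7,8,10,11); it reads the same forward and backward, and the interval DP gives dp[1][11] = 6.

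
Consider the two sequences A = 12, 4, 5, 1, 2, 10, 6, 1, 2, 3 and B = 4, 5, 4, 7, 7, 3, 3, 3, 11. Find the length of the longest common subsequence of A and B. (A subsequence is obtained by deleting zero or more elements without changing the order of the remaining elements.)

A longest common subsequence is 4, 5, 3 (length 3); the LCS DP confirms no longer common subsequence exists.

3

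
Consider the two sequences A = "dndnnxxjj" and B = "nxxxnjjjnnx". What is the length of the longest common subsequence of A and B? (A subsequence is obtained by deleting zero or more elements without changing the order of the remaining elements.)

5

A longest common subsequence is nxxjj (length 5); the LCS DP confirms no longer common subsequence exists.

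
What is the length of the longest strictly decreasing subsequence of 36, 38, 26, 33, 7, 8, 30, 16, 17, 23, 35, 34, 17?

Scanning left to right, the best length ending at each element is: 36→1, 38→1, 26→2, 33→2, 7→3, 8→3, 30→3, 16→4, 17→4, 23→4, 35→2, 34→3, 17→5.
So the longest decreasing subsequence has length 5, e.g. 36, 33, 30, 23, 17.

5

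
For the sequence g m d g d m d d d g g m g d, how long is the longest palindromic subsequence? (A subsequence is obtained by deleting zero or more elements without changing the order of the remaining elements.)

One longest palindromic subsequence is gmgddddgmg (positions 1,2,4,5,7,8,9,11,12,13); it reads the same forward and backward, and the interval DP gives dp[1][14] = 10.

10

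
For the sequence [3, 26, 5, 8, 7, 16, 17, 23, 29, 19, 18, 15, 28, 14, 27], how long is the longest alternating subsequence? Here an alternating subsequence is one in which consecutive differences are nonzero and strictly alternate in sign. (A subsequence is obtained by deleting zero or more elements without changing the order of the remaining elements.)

Track the best alternating length ending on an up-step vs a down-step at each position: up/down = 1/1, 2/1, 2/3, 4/3, 4/5, 6/3, 6/3, 6/3, 6/1, 6/7, 6/7, 6/7, 8/7, 6/9, 10/9.
The maximum over both is 10; one such subsequence is 3, 26, 5, 8, 7, 23, 19, 28, 14, 27.

10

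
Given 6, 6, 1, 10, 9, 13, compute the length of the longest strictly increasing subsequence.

3

One longest increasing subsequence is 6, 10, 13 (positions 1,4,6), of length 3; no longer one exists.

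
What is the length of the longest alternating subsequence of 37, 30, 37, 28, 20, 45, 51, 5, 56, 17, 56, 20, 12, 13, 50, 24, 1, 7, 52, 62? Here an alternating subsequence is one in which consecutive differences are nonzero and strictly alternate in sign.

A longest alternating subsequence is 37, 30, 37, 28, 45, 5, 56, 17, 56, 12, 13, 1, 7 (positions 1,2,3,4,6,8,9,10,11,13,14,17,18); its 12 consecutive differences strictly alternate in sign, and length 13 is optimal.

13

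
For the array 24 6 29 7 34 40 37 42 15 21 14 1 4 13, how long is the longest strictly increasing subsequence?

5

Let dp[i] be the longest increasing subsequence ending at position i. Then dp = [1, 1, 2, 2, 3, 4, 4, 5, 3, 4, 3, 1, 2, 3].
The maximum is 5; one witness is 24, 29, 34, 40, 42 at positions 1,3,5,6,8.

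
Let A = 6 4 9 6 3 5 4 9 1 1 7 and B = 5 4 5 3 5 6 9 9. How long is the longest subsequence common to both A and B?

4

Backtracking the LCS table gives one alignment: 4 (A2,B2) → 3 (A5,B4) → 5 (A6,B5) → 9 (A8,B8).
So the longest common subsequence has length 4.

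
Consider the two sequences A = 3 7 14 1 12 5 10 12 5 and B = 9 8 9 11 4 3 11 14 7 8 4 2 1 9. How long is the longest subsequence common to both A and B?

3

Backtracking the LCS table gives one alignment: 3 (A1,B6) → 7 (A2,B9) → 1 (A4,B13).
So the longest common subsequence has length 3.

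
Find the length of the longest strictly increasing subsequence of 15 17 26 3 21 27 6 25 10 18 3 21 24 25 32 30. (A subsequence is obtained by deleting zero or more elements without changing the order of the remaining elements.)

Let dp[i] be the longest increasing subsequence ending at position i. Then dp = [1, 2, 3, 1, 3, 4, 2, 4, 3, 4, 1, 5, 6, 7, 8, 8].
The maximum is 8; one witness is 3, 6, 10, 18, 21, 24, 25, 32 at positions 4,7,9,10,12,13,14,15.

8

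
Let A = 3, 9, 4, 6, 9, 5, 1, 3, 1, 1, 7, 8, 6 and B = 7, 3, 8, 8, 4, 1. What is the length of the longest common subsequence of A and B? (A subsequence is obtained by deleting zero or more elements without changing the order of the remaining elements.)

Backtracking the LCS table gives one alignment: 3 (A1,B2) → 4 (A3,B5) → 1 (A10,B6).
So the longest common subsequence has length 3.

3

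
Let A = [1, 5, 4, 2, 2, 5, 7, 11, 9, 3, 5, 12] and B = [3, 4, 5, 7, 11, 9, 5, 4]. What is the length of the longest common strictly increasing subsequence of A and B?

4

A longest common strictly increasing subsequence is 4, 5, 7, 11 (length 4); it appears in order in both A and B, and no longer such subsequence exists.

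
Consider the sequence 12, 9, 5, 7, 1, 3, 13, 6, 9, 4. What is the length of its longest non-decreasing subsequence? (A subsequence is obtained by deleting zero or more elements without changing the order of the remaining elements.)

4

One longest non-decreasing subsequence is 1, 3, 6, 9 (positions 5,6,8,9), of length 4; no longer one exists.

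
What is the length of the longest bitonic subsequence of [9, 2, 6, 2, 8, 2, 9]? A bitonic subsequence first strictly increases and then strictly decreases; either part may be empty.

4

Let inc[i] be the LIS ending at i and dec[i] the longest strictly decreasing subsequence starting at i. inc = [1, 1, 2, 1, 3, 1, 4], dec = [3, 1, 2, 1, 2, 1, 1].
max_i inc[i]+dec[i]−1 = 4, with one witness 2, 6, 8, 2.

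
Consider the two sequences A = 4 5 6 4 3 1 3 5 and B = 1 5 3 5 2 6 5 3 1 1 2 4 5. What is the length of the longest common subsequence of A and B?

5

Backtracking the LCS table gives one alignment: 5 (A2,B4) → 6 (A3,B6) → 3 (A5,B8) → 1 (A6,B10) → 5 (A8,B13).
So the longest common subsequence has length 5.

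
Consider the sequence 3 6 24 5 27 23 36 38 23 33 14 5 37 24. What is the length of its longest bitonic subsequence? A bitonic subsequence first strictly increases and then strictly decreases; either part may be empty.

Let inc[i] be the LIS ending at i and dec[i] the longest strictly decreasing subsequence starting at i. inc = [1, 2, 3, 2, 4, 3, 5, 6, 3, 5, 3, 2, 6, 4], dec = [1, 2, 4, 1, 4, 3, 4, 4, 3, 3, 2, 1, 2, 1].
max_i inc[i]+dec[i]−1 = 9, with one witness 3, 6, 24, 27, 36, 38, 33, 14, 5.

9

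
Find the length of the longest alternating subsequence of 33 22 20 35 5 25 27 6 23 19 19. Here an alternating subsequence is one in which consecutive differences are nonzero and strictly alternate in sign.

Track the best alternating length ending on an up-step vs a down-step at each position: up/down = 1/1, 1/2, 1/2, 3/1, 1/4, 5/4, 5/4, 5/6, 7/6, 7/8, 7/8.
The maximum over both is 8; one such subsequence is 33, 22, 35, 5, 25, 6, 23, 19.

8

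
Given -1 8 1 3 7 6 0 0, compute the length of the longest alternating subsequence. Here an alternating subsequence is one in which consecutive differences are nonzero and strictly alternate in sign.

A longest alternating subsequence is -1, 8, 1, 7, 6 (positions 1,2,3,5,6); its 4 consecutive differences strictly alternate in sign, and length 5 is optimal.

5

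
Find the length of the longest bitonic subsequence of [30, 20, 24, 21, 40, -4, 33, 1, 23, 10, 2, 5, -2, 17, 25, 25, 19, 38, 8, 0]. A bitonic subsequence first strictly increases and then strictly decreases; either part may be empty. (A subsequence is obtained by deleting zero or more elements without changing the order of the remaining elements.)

One longest bitonic subsequence is -4, 1, 2, 5, 17, 25, 19, 8, 0 (positions 6,8,11,12,14,15,17,19,20): it rises to 25 then falls. Length 9 is optimal.

9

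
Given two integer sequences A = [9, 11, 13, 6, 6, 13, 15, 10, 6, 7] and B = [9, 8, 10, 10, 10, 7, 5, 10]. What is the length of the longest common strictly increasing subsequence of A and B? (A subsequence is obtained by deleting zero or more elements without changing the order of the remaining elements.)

2

A longest common strictly increasing subsequence is 9, 10 (length 2); it appears in order in both A and B, and no longer such subsequence exists.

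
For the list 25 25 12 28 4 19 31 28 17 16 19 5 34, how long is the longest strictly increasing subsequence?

Let dp[i] be the longest increasing subsequence ending at position i. Then dp = [1, 1, 1, 2, 1, 2, 3, 3, 2, 2, 3, 2, 4].
The maximum is 4; one witness is 25, 28, 31, 34 at positions 1,4,7,13.

4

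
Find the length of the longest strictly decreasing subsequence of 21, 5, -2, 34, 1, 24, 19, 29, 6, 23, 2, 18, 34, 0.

One longest decreasing subsequence is 34, 24, 19, 6, 2, 0 (positions 4,6,7,9,11,14), of length 6; no longer one exists.

6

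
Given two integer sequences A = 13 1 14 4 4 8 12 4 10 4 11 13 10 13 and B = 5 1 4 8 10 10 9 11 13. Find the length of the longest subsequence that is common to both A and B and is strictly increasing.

6

A longest common strictly increasing subsequence is 1, 4, 8, 10, 11, 13 (length 6); it appears in order in both A and B, and no longer such subsequence exists.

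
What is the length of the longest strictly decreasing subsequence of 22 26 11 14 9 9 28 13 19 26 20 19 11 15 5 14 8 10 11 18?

Scanning left to right, the best length ending at each element is: 22→1, 26→1, 11→2, 14→2, 9→3, 9→3, 28→1, 13→3, 19→2, 26→2, 20→3, 19→4, 11→5, 15→5, 5→6, 14→6, 8→7, 10→7, 11→7, 18→5.
So the longest decreasing subsequence has length 7, e.g. 28, 26, 20, 19, 15, 14, 8.

7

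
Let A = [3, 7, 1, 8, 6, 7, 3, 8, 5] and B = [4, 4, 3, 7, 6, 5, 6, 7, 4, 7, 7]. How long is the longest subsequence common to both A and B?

4

A longest common subsequence is 3, 7, 6, 7 (length 4); the LCS DP confirms no longer common subsequence exists.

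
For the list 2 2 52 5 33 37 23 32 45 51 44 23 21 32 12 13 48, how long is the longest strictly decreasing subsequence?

One longest decreasing subsequence is 52, 33, 32, 23, 21, 12 (positions 3,5,8,12,13,15), of length 6; no longer one exists.

6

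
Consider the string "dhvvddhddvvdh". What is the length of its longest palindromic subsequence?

11

One longest palindromic subsequence is hvvddhddvvh (positions 2,3,4,5,6,7,8,9,10,11,13); it reads the same forward and backward, and the interval DP gives dp[1][13] = 11.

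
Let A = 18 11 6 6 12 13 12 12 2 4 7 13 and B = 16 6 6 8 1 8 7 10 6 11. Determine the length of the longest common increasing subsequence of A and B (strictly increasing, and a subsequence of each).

A longest common strictly increasing subsequence is 6, 7 (length 2); it appears in order in both A and B, and no longer such subsequence exists.

2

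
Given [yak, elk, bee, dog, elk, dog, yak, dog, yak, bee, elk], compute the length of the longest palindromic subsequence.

7

One longest palindromic subsequence is elk bee yak dog yak bee elk (positions 2,3,7,8,9,10,11); it reads the same forward and backward, and the interval DP gives dp[1][11] = 7.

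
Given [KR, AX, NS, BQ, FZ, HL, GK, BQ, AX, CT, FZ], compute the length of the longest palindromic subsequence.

One longest palindromic subsequence is AX BQ GK BQ AX (positions 2,4,7,8,9); it reads the same forward and backward, and the interval DP gives dp[1][11] = 5.

5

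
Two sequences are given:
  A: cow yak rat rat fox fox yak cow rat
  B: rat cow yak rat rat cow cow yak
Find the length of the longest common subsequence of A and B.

Backtracking the LCS table gives one alignment: cow (A1,B2) → yak (A2,B3) → rat (A3,B4) → rat (A4,B5) → yak (A7,B8).
So the longest common subsequence has length 5.

5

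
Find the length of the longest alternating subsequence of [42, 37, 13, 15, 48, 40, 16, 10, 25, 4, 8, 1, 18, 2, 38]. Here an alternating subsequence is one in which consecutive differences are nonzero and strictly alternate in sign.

Track the best alternating length ending on an up-step vs a down-step at each position: up/down = 1/1, 1/2, 1/2, 3/2, 3/1, 3/4, 3/4, 1/4, 5/4, 1/6, 7/6, 1/8, 9/6, 9/10, 11/4.
The maximum over both is 11; one such subsequence is 42, 37, 48, 16, 25, 4, 8, 1, 18, 2, 38.

11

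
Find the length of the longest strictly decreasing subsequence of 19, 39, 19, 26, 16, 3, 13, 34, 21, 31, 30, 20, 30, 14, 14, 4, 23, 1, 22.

8

Let dp[i] be the longest decreasing subsequence ending at position i. Then dp = [1, 1, 2, 2, 3, 4, 4, 2, 3, 3, 4, 5, 4, 6, 6, 7, 5, 8, 6].
The maximum is 8; one witness is 39, 34, 31, 30, 20, 14, 4, 1 at positions 2,8,10,11,12,14,16,18.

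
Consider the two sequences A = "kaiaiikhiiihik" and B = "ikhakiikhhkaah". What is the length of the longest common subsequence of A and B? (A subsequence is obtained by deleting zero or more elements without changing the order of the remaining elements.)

Backtracking the LCS table gives one alignment: k (A1,B2) → a (A2,B4) → i (A5,B6) → i (A6,B7) → k (A7,B8) → h (A8,B9) → h (A12,B10) → k (A14,B11).
So the longest common subsequence has length 8.

8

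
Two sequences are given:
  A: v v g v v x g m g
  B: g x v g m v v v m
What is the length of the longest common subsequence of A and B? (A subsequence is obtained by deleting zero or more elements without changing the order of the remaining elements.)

Backtracking the LCS table gives one alignment: v (A1,B3) → v (A2,B6) → v (A4,B7) → v (A5,B8) → m (A8,B9).
So the longest common subsequence has length 5.

5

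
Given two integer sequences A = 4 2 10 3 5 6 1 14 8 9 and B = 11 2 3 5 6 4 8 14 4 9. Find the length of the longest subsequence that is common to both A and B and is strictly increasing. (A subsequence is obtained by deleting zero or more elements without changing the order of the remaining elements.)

A longest common strictly increasing subsequence is 2, 3, 5, 6, 8, 9 (length 6); it appears in order in both A and B, and no longer such subsequence exists.

6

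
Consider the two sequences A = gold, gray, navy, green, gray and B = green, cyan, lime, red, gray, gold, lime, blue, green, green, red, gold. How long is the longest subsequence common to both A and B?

2

A longest common subsequence is gold, green (length 2); the LCS DP confirms no longer common subsequence exists.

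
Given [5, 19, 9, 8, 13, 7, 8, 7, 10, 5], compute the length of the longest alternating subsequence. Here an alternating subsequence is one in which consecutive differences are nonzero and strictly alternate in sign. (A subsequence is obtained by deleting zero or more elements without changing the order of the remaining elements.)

Track the best alternating length ending on an up-step vs a down-step at each position: up/down = 1/1, 2/1, 2/3, 2/3, 4/3, 2/5, 6/5, 2/7, 8/5, 1/9.
The maximum over both is 9; one such subsequence is 5, 19, 9, 13, 7, 8, 7, 10, 5.

9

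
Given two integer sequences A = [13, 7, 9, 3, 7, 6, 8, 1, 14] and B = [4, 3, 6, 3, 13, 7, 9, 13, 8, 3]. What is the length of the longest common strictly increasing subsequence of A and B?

3

For each value that appears in both, track the longest common increasing run ending there.
The best achievable length is 3; one witness is 3, 6, 8 (A-positions 4,6,7, B-positions 2,3,9).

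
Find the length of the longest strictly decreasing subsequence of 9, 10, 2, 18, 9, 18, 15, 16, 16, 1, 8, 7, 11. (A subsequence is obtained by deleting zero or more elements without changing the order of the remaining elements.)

4

One longest decreasing subsequence is 10, 9, 8, 7 (positions 2,5,11,12), of length 4; no longer one exists.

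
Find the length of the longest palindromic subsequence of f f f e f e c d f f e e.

7

One longest palindromic subsequence is ffefeff (positions 2,3,4,5,6,9,10); it reads the same forward and backward, and the interval DP gives dp[1][12] = 7.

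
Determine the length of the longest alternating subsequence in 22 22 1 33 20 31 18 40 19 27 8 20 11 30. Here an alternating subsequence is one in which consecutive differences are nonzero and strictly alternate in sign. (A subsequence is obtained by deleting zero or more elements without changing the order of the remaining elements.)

13

A longest alternating subsequence is 22, 1, 33, 20, 31, 18, 40, 19, 27, 8, 20, 11, 30 (positions 1,3,4,5,6,7,8,9,10,11,12,13,14); its 12 consecutive differences strictly alternate in sign, and length 13 is optimal.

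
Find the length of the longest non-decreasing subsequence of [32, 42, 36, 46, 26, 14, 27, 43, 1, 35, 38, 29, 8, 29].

4

Scanning left to right, the best length ending at each element is: 32→1, 42→2, 36→2, 46→3, 26→1, 14→1, 27→2, 43→3, 1→1, 35→3, 38→4, 29→3, 8→2, 29→4.
So the longest non-decreasing subsequence has length 4, e.g. 26, 27, 35, 38.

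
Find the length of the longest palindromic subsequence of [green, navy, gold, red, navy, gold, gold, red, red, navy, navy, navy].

6

One longest palindromic subsequence is navy navy red red navy navy (positions 2,5,8,9,11,12); it reads the same forward and backward, and the interval DP gives dp[1][12] = 6.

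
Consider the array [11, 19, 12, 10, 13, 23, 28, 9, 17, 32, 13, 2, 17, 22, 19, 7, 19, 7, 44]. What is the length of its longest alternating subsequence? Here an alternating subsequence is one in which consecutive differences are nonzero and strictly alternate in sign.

12

Track the best alternating length ending on an up-step vs a down-step at each position: up/down = 1/1, 2/1, 2/3, 1/3, 4/3, 4/1, 4/1, 1/5, 6/5, 6/1, 6/7, 1/7, 8/7, 8/7, 8/9, 8/9, 10/9, 8/11, 12/1.
The maximum over both is 12; one such subsequence is 11, 19, 12, 13, 9, 17, 13, 17, 7, 19, 7, 44.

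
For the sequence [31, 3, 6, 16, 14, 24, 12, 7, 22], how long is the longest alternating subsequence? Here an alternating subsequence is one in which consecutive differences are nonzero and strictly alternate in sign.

7

A longest alternating subsequence is 31, 3, 16, 14, 24, 12, 22 (positions 1,2,4,5,6,7,9); its 6 consecutive differences strictly alternate in sign, and length 7 is optimal.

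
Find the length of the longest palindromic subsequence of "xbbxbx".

5

One longest palindromic subsequence is xbxbx (positions 1,2,4,5,6); it reads the same forward and backward, and the interval DP gives dp[1][6] = 5.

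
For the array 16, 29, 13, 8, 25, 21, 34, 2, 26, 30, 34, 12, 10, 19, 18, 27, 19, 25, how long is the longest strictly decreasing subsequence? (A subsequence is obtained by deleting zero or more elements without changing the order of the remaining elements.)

Let dp[i] be the longest decreasing subsequence ending at position i. Then dp = [1, 1, 2, 3, 2, 3, 1, 4, 2, 2, 1, 4, 5, 4, 5, 3, 4, 4].
The maximum is 5; one witness is 29, 25, 21, 12, 10 at positions 2,5,6,12,13.

5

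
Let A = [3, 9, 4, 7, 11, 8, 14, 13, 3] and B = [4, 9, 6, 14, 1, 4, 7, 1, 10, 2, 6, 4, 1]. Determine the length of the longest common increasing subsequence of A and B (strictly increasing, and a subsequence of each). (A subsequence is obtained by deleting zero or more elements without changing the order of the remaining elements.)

2

A longest common strictly increasing subsequence is 4, 14 (length 2); it appears in order in both A and B, and no longer such subsequence exists.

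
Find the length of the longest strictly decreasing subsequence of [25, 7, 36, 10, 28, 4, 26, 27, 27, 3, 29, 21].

4

Let dp[i] be the longest decreasing subsequence ending at position i. Then dp = [1, 2, 1, 2, 2, 3, 3, 3, 3, 4, 2, 4].
The maximum is 4; one witness is 25, 7, 4, 3 at positions 1,2,6,10.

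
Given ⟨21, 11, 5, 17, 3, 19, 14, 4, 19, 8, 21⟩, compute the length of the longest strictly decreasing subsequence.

One longest decreasing subsequence is 21, 11, 5, 3 (positions 1,2,3,5), of length 4; no longer one exists.

4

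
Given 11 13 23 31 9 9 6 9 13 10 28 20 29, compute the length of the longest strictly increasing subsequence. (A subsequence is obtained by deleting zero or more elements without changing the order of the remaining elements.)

5

Scanning left to right, the best length ending at each element is: 11→1, 13→2, 23→3, 31→4, 9→1, 9→1, 6→1, 9→2, 13→3, 10→3, 28→4, 20→4, 29→5.
So the longest increasing subsequence has length 5, e.g. 11, 13, 23, 28, 29.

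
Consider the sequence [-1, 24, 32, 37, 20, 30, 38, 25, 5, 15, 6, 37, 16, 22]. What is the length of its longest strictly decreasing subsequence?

5

Scanning left to right, the best length ending at each element is: -1→1, 24→1, 32→1, 37→1, 20→2, 30→2, 38→1, 25→3, 5→4, 15→4, 6→5, 37→2, 16→4, 22→4.
So the longest decreasing subsequence has length 5, e.g. 32, 30, 25, 15, 6.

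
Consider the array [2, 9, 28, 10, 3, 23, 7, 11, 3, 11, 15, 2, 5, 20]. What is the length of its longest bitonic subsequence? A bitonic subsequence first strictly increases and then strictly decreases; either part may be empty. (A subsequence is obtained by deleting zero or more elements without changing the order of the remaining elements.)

One longest bitonic subsequence is 2, 9, 28, 23, 11, 3, 2 (positions 1,2,3,6,8,9,12): it rises to 28 then falls. Length 7 is optimal.

7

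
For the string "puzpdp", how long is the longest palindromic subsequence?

3

One longest palindromic subsequence is pdp (positions 1,5,6); it reads the same forward and backward, and the interval DP gives dp[1][6] = 3.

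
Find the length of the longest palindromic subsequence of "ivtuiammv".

One longest palindromic subsequence is vmmv (positions 2,7,8,9); it reads the same forward and backward, and the interval DP gives dp[1][9] = 4.

4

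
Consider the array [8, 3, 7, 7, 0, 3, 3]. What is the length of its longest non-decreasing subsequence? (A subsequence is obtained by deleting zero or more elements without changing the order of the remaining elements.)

Let dp[i] be the longest non-decreasing subsequence ending at position i. Then dp = [1, 1, 2, 3, 1, 2, 3].
The maximum is 3; one witness is 3, 7, 7 at positions 2,3,4.

3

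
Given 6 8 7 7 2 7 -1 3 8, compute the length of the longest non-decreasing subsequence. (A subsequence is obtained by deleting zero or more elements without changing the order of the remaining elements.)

Scanning left to right, the best length ending at each element is: 6→1, 8→2, 7→2, 7→3, 2→1, 7→4, -1→1, 3→2, 8→5.
So the longest non-decreasing subsequence has length 5, e.g. 6, 7, 7, 7, 8.

5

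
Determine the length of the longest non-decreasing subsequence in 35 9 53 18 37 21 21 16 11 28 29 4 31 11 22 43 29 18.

8

Let dp[i] be the longest non-decreasing subsequence ending at position i. Then dp = [1, 1, 2, 2, 3, 3, 4, 2, 2, 5, 6, 1, 7, 3, 5, 8, 7, 4].
The maximum is 8; one witness is 9, 18, 21, 21, 28, 29, 31, 43 at positions 2,4,6,7,10,11,13,16.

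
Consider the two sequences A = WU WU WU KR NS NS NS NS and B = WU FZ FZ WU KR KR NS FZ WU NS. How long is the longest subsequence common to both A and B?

5

A longest common subsequence is WU, WU, KR, NS, NS (length 5); the LCS DP confirms no longer common subsequence exists.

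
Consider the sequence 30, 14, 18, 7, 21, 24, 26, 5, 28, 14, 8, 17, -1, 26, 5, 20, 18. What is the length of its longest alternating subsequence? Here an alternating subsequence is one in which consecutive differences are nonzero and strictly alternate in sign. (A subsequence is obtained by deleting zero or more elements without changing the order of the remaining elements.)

Track the best alternating length ending on an up-step vs a down-step at each position: up/down = 1/1, 1/2, 3/2, 1/4, 5/2, 5/2, 5/2, 1/6, 7/2, 7/8, 7/8, 9/8, 1/10, 11/8, 11/12, 13/12, 13/14.
The maximum over both is 14; one such subsequence is 30, 14, 18, 7, 21, 5, 28, 14, 17, -1, 26, 5, 20, 18.

14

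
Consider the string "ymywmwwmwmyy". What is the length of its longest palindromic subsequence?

Using dp[i][j] = 2 + dp[i+1][j−1] if the ends match, else max(dp[i+1][j], dp[i][j−1]):
dp[1][12] = 10. A witness is yywmwwmwyy at positions 1,3,4,5,6,7,8,9,11,12.

10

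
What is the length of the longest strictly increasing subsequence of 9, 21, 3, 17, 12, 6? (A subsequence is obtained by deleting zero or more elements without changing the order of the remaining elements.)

One longest increasing subsequence is 9, 21 (positions 1,2), of length 2; no longer one exists.

2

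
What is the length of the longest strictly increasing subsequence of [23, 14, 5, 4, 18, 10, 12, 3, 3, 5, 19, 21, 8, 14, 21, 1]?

Let dp[i] be the longest increasing subsequence ending at position i. Then dp = [1, 1, 1, 1, 2, 2, 3, 1, 1, 2, 4, 5, 3, 4, 5, 1].
The maximum is 5; one witness is 5, 10, 12, 19, 21 at positions 3,6,7,11,12.

5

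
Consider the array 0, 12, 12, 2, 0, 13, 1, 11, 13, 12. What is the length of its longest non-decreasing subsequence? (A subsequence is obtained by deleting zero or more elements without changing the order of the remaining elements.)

Let dp[i] be the longest non-decreasing subsequence ending at position i. Then dp = [1, 2, 3, 2, 2, 4, 3, 4, 5, 5].
The maximum is 5; one witness is 0, 12, 12, 13, 13 at positions 1,2,3,6,9.

5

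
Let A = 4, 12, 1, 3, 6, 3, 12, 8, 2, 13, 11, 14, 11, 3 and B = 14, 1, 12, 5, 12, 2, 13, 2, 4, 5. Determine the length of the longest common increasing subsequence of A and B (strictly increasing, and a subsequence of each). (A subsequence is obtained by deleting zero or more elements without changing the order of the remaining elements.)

3

A longest common strictly increasing subsequence is 1, 12, 13 (length 3); it appears in order in both A and B, and no longer such subsequence exists.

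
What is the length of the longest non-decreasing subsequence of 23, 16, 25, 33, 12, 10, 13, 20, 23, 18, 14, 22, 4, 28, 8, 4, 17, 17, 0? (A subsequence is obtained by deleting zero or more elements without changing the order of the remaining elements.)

5

Scanning left to right, the best length ending at each element is: 23→1, 16→1, 25→2, 33→3, 12→1, 10→1, 13→2, 20→3, 23→4, 18→3, 14→3, 22→4, 4→1, 28→5, 8→2, 4→2, 17→4, 17→5, 0→1.
So the longest non-decreasing subsequence has length 5, e.g. 12, 13, 20, 23, 28.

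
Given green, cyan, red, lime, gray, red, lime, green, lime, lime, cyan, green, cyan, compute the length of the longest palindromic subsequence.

One longest palindromic subsequence is green cyan lime lime green lime lime cyan green (positions 1,2,4,7,8,9,10,11,12); it reads the same forward and backward, and the interval DP gives dp[1][13] = 9.

9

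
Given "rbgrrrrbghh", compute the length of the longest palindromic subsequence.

Using dp[i][j] = 2 + dp[i+1][j−1] if the ends match, else max(dp[i+1][j], dp[i][j−1]):
dp[1][11] = 6. A witness is grrrrg at positions 3,4,5,6,7,9.

6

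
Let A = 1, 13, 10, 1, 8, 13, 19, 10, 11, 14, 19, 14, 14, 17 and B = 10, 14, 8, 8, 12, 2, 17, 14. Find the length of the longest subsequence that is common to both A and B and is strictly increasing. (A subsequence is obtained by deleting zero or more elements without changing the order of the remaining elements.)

A longest common strictly increasing subsequence is 10, 14, 17 (length 3); it appears in order in both A and B, and no longer such subsequence exists.

3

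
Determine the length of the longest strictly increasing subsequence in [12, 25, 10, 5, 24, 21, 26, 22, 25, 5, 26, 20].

5

Scanning left to right, the best length ending at each element is: 12→1, 25→2, 10→1, 5→1, 24→2, 21→2, 26→3, 22→3, 25→4, 5→1, 26→5, 20→2.
So the longest increasing subsequence has length 5, e.g. 12, 21, 22, 25, 26.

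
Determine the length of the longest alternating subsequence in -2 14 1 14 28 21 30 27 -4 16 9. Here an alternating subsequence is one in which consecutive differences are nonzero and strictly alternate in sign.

9

A longest alternating subsequence is -2, 14, 1, 28, 21, 30, -4, 16, 9 (positions 1,2,3,5,6,7,9,10,11); its 8 consecutive differences strictly alternate in sign, and length 9 is optimal.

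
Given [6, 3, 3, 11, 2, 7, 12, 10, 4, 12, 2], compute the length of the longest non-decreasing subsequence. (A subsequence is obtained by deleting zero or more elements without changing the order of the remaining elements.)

Scanning left to right, the best length ending at each element is: 6→1, 3→1, 3→2, 11→3, 2→1, 7→3, 12→4, 10→4, 4→3, 12→5, 2→2.
So the longest non-decreasing subsequence has length 5, e.g. 3, 3, 11, 12, 12.

5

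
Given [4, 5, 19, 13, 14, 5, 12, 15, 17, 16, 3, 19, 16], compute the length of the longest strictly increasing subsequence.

Scanning left to right, the best length ending at each element is: 4→1, 5→2, 19→3, 13→3, 14→4, 5→2, 12→3, 15→5, 17→6, 16→6, 3→1, 19→7, 16→6.
So the longest increasing subsequence has length 7, e.g. 4, 5, 13, 14, 15, 17, 19.

7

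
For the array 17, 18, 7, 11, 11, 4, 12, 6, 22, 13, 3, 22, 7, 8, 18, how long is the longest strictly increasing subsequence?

5

Let dp[i] be the longest increasing subsequence ending at position i. Then dp = [1, 2, 1, 2, 2, 1, 3, 2, 4, 4, 1, 5, 3, 4, 5].
The maximum is 5; one witness is 7, 11, 12, 13, 22 at positions 3,4,7,10,12.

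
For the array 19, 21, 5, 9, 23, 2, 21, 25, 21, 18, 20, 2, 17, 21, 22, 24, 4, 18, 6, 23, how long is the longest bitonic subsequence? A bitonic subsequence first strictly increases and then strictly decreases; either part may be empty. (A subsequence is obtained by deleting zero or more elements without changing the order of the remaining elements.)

Let inc[i] be the LIS ending at i and dec[i] the longest strictly decreasing subsequence starting at i. inc = [1, 2, 1, 2, 3, 1, 3, 4, 3, 3, 4, 1, 3, 5, 6, 7, 2, 4, 3, 7], dec = [4, 4, 2, 2, 5, 1, 4, 5, 4, 3, 3, 1, 2, 3, 3, 3, 1, 2, 1, 1].
max_i inc[i]+dec[i]−1 = 9, with one witness 5, 9, 18, 20, 21, 22, 24, 18, 6.

9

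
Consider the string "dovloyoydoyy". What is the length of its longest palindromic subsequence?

5

One longest palindromic subsequence is yyoyy (positions 6,8,10,11,12); it reads the same forward and backward, and the interval DP gives dp[1][12] = 5.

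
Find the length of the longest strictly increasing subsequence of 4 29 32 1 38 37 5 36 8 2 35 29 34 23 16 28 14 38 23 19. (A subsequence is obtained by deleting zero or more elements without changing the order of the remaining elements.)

Let dp[i] be the longest increasing subsequence ending at position i. Then dp = [1, 2, 3, 1, 4, 4, 2, 4, 3, 2, 4, 4, 5, 4, 4, 5, 4, 6, 5, 5].
The maximum is 6; one witness is 4, 5, 8, 29, 34, 38 at positions 1,7,9,12,13,18.

6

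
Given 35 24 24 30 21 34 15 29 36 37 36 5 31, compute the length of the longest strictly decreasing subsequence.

5

Scanning left to right, the best length ending at each element is: 35→1, 24→2, 24→2, 30→2, 21→3, 34→2, 15→4, 29→3, 36→1, 37→1, 36→2, 5→5, 31→3.
So the longest decreasing subsequence has length 5, e.g. 35, 24, 21, 15, 5.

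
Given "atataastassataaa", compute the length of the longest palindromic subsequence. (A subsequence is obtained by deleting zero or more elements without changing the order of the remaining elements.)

12

Using dp[i][j] = 2 + dp[i+1][j−1] if the ends match, else max(dp[i+1][j], dp[i][j−1]):
dp[1][16] = 12. A witness is aaatassataaa at positions 1,3,5,8,9,10,11,12,13,14,15,16.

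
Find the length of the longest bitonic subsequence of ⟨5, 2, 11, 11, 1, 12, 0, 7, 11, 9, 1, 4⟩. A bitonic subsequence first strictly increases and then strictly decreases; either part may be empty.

6

One longest bitonic subsequence is 5, 11, 12, 11, 9, 4 (positions 1,3,6,9,10,12): it rises to 12 then falls. Length 6 is optimal.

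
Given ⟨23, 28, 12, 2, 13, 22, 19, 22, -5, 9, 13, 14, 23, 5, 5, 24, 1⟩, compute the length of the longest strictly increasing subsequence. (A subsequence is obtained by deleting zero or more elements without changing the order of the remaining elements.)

6

Scanning left to right, the best length ending at each element is: 23→1, 28→2, 12→1, 2→1, 13→2, 22→3, 19→3, 22→4, -5→1, 9→2, 13→3, 14→4, 23→5, 5→2, 5→2, 24→6, 1→2.
So the longest increasing subsequence has length 6, e.g. 12, 13, 19, 22, 23, 24.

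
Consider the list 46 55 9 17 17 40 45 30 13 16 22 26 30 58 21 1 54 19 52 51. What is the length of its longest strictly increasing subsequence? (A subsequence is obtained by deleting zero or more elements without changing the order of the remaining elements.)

Let dp[i] be the longest increasing subsequence ending at position i. Then dp = [1, 2, 1, 2, 2, 3, 4, 3, 2, 3, 4, 5, 6, 7, 4, 1, 7, 4, 7, 7].
The maximum is 7; one witness is 9, 13, 16, 22, 26, 30, 58 at positions 3,9,10,11,12,13,14.

7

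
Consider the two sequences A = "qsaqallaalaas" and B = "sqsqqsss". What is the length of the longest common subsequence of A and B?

Backtracking the LCS table gives one alignment: q (A1,B2) → s (A2,B3) → q (A4,B5) → s (A13,B8).
So the longest common subsequence has length 4.

4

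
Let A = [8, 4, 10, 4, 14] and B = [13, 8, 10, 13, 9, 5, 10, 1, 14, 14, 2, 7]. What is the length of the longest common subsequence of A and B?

A longest common subsequence is 8, 10, 14 (length 3); the LCS DP confirms no longer common subsequence exists.

3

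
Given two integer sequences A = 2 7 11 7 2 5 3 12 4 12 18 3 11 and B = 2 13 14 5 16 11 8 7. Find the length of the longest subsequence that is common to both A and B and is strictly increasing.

For each value that appears in both, track the longest common increasing run ending there.
The best achievable length is 3; one witness is 2, 5, 11 (A-positions 1,6,13, B-positions 1,4,6).

3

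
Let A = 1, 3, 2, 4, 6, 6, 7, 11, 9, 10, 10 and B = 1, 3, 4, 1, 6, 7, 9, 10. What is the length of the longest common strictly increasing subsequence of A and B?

7

A longest common strictly increasing subsequence is 1, 3, 4, 6, 7, 9, 10 (length 7); it appears in order in both A and B, and no longer such subsequence exists.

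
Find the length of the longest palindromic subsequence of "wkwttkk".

Using dp[i][j] = 2 + dp[i+1][j−1] if the ends match, else max(dp[i+1][j], dp[i][j−1]):
dp[1][7] = 4. A witness is kttk at positions 2,4,5,7.

4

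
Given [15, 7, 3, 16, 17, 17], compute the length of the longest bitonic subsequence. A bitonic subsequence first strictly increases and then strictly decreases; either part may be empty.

Let inc[i] be the LIS ending at i and dec[i] the longest strictly decreasing subsequence starting at i. inc = [1, 1, 1, 2, 3, 3], dec = [3, 2, 1, 1, 1, 1].
max_i inc[i]+dec[i]−1 = 3, with one witness 15, 7, 3.

3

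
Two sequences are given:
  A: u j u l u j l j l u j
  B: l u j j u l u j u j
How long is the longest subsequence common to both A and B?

8

A longest common subsequence is ujulujuj (length 8); the LCS DP confirms no longer common subsequence exists.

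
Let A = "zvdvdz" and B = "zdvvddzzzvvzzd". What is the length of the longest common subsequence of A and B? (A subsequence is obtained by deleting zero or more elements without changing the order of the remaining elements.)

Backtracking the LCS table gives one alignment: z (A1,B1) → v (A2,B4) → d (A3,B6) → v (A4,B11) → d (A5,B14).
So the longest common subsequence has length 5.

5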